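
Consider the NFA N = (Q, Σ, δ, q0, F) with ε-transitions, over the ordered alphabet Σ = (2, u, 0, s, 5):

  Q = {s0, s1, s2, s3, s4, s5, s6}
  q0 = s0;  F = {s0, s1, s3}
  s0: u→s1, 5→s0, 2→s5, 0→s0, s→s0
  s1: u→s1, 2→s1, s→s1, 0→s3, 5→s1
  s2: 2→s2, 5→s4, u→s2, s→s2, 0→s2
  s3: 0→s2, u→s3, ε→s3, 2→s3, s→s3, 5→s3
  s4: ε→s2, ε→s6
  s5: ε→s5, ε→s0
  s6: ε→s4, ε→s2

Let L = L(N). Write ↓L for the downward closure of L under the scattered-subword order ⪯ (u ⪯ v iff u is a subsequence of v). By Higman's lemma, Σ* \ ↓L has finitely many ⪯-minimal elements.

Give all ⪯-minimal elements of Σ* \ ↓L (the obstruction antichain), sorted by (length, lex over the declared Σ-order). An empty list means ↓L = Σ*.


A = [u00].

|Q|=7, |F|=3, |δ|=27 (7 ε).
min D↑ (4 st, q0=0, F={3}): 0:2→0,u→1,0→0,s→0,5→0 1:2→1,u→1,0→2,s→1,5→1 2:2→2,u→2,0→3,s→2,5→2 3:2→3,u→3,0→3,s→3,5→3 [Hopcroft].
'u00': |S_i|=[7, 5, 4, 3] end={s2,s4,s6} rej; 3/3 single-dels accept.
1 obstructions.


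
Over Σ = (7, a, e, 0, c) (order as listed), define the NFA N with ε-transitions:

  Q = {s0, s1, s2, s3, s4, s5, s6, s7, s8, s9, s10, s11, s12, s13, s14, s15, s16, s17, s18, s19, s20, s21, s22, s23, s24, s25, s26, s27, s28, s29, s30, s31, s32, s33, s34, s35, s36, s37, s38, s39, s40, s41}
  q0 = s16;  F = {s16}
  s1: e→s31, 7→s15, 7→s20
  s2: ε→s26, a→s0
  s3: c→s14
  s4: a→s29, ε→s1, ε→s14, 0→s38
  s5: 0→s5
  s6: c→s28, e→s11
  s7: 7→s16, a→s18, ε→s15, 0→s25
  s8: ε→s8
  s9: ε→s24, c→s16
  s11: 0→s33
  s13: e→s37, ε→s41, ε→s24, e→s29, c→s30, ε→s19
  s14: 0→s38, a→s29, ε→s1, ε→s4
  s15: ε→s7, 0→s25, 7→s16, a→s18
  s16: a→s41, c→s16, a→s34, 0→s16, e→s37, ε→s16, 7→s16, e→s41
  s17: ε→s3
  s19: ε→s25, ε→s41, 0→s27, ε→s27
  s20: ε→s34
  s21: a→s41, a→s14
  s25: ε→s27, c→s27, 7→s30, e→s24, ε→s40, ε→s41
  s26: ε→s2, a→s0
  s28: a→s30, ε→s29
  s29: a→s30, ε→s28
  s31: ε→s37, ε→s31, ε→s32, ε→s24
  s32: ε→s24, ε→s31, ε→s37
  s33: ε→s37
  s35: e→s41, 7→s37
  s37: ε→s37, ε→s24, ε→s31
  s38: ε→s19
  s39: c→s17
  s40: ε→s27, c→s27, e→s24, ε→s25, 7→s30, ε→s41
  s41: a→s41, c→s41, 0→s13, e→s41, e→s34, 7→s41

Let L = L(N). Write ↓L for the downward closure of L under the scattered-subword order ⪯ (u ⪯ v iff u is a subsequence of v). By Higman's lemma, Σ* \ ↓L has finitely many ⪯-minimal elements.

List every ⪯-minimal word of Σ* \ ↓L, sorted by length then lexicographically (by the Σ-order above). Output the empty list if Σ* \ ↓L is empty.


min(Σ*\↓L) = [a, e].

|Q|=42, |F|=1, |δ|=90 (39 ε).
min D↑ (2 st, q0=0, F={1}): 0:7→0,a→1,e→1,0→0,c→0 1:7→1,a→1,e→1,0→1,c→1.
'a': run [15, 14] end={s13,s19,s24,s25,s27,s28,s29,s30,s31,s32,s34,s37,…} rej; 1/1 deletions ∈↓L.
'e': |S_i|=[15, 14] end={s13,s19,s24,s25,s27,s28,s29,s30,s31,s32,s34,s37,…} rej; 1/1 single-dels accept.
2 obstructions.


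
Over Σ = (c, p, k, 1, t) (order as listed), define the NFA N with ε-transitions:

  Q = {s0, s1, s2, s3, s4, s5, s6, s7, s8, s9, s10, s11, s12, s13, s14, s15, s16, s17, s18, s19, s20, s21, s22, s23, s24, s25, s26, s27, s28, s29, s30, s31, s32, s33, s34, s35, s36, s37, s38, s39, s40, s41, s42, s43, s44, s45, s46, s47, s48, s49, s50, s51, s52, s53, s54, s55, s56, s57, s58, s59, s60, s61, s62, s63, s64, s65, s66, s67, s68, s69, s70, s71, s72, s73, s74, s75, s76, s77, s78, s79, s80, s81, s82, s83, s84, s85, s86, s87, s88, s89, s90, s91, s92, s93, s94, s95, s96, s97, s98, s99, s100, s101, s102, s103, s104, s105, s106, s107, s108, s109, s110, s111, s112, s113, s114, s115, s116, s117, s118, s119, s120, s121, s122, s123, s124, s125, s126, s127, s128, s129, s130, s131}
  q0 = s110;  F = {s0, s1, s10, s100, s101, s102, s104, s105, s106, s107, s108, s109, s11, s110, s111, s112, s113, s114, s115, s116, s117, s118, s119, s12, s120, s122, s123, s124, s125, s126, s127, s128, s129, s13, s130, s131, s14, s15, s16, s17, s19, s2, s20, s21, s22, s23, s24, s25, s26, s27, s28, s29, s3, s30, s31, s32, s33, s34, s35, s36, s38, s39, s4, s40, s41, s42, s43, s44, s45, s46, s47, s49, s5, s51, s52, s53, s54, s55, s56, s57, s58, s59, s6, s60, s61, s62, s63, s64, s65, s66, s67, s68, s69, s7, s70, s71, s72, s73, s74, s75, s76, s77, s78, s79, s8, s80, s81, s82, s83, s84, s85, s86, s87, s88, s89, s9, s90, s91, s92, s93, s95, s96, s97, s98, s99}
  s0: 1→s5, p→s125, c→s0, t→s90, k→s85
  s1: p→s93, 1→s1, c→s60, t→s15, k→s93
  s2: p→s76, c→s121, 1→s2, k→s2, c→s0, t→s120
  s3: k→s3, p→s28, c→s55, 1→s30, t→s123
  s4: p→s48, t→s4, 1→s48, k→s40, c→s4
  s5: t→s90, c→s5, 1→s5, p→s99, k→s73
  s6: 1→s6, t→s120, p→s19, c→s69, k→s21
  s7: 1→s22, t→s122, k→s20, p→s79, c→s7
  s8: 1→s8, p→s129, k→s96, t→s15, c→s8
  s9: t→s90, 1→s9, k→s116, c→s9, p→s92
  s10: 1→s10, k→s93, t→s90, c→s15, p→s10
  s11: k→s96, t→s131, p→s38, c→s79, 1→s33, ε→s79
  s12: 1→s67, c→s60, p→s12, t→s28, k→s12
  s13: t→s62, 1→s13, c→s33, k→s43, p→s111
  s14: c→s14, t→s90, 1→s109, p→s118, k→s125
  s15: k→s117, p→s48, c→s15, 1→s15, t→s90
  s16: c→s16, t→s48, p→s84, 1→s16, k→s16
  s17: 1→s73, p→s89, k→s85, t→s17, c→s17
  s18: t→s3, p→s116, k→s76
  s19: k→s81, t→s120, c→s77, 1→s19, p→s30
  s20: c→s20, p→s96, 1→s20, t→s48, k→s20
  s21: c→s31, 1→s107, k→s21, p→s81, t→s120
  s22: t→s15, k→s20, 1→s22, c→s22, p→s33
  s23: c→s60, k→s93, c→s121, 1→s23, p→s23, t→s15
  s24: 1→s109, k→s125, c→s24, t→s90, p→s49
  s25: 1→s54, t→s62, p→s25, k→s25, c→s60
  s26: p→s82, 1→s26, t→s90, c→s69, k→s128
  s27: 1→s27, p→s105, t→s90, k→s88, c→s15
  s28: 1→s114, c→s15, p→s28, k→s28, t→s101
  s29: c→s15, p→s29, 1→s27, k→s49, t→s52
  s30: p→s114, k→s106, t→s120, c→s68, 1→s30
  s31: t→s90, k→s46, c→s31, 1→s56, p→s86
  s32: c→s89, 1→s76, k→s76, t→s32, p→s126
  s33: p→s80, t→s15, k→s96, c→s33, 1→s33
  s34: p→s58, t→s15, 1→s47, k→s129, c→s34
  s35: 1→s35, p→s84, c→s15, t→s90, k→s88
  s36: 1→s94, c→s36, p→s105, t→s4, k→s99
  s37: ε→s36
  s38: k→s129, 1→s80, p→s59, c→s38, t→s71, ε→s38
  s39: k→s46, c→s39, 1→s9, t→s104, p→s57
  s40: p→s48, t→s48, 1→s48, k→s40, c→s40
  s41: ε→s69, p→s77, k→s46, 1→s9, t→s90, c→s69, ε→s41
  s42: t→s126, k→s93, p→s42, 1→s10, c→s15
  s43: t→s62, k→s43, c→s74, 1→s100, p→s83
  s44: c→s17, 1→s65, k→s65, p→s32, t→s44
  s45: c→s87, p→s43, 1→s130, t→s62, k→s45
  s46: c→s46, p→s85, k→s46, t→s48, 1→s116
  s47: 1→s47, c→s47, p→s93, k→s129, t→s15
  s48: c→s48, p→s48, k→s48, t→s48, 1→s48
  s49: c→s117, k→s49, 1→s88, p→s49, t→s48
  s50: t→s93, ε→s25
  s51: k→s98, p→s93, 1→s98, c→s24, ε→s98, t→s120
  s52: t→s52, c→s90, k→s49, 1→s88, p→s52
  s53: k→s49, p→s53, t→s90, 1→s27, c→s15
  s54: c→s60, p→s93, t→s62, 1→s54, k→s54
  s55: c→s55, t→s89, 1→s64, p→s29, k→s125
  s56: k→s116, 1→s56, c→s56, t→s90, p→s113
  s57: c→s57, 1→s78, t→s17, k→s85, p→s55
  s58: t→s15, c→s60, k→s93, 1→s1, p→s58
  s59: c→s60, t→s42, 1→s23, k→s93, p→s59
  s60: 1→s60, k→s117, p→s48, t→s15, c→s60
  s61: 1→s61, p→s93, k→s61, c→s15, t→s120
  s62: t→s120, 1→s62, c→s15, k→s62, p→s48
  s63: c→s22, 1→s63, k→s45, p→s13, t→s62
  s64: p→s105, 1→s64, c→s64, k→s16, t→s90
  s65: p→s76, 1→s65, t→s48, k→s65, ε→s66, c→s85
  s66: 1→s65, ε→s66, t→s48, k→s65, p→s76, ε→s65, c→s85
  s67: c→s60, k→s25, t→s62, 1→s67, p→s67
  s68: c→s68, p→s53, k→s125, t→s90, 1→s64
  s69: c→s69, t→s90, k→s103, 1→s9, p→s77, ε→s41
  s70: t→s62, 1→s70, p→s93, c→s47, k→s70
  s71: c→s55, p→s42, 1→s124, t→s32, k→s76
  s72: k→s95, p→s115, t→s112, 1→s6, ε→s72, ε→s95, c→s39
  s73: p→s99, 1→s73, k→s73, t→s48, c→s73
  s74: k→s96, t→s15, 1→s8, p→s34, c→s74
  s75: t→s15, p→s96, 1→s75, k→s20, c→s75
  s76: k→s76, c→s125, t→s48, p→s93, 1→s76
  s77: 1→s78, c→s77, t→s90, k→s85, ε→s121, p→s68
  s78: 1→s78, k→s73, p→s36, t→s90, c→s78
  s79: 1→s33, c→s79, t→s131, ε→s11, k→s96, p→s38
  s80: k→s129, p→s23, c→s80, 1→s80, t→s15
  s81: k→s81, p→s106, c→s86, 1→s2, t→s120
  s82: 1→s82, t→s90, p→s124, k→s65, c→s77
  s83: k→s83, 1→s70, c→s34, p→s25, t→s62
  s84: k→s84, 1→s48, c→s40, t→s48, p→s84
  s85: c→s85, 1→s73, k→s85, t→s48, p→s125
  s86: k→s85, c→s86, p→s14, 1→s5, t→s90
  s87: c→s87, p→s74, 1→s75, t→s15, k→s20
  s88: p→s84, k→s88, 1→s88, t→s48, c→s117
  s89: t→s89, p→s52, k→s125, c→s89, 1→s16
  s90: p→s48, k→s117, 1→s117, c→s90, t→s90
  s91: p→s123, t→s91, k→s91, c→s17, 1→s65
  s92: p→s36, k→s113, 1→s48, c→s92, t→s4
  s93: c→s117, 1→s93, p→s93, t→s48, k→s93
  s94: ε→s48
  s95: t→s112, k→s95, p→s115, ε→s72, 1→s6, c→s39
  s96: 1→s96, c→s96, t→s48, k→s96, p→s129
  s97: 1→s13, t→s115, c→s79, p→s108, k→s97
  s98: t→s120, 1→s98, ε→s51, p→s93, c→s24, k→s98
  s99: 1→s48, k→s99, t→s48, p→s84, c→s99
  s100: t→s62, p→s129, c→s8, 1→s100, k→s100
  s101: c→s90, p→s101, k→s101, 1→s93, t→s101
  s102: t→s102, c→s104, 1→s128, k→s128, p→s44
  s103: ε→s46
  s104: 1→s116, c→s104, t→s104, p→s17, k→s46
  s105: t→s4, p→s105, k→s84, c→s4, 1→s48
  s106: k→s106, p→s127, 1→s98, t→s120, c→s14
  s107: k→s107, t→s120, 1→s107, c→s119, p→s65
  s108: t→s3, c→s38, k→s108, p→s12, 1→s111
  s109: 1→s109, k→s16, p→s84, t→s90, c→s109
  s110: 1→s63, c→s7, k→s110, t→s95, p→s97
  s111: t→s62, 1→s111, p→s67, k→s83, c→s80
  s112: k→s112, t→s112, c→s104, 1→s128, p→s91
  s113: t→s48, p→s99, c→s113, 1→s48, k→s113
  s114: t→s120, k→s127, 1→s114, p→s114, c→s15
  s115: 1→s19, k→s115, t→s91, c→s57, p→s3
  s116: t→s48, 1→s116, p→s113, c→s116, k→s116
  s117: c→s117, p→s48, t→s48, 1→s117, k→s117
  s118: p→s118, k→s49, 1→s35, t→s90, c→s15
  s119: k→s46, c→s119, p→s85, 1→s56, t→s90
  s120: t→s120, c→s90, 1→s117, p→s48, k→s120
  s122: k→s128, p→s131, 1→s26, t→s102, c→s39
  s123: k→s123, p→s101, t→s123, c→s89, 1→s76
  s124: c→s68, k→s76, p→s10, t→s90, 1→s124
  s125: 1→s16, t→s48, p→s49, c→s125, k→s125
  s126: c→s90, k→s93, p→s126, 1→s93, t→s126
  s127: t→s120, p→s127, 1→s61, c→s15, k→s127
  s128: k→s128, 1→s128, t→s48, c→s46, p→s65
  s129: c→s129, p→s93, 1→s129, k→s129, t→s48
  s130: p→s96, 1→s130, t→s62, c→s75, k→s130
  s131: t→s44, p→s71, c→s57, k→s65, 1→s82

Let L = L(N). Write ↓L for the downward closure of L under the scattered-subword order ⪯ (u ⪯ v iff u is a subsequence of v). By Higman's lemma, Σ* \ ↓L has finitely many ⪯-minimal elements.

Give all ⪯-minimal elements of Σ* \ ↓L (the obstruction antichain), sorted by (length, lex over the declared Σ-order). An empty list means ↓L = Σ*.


min(Σ*\↓L) = [ckt, 1tp, tt1t, pppcp, 1k1pt, tc1p1].

|Q|=132, |F|=125, |δ|=655 (19 ε).
min D↑ (121 st, q0=0, F={21}): 0:c→1,p→2,k→0,1→3,t→4 1:c→1,p→5,k→6,1→7,t→8 2:c→5,p→9,k→2,1→10,t→11 3:c→7,p→10,k→12,1→3,t→13 4:c→14,p→11,k→4,1→15,t→16 5:c→5,p→17,k→18,1→19,t→20 6:c→6,p→18,k→6,1→6,t→21 7:c→7,p→19,k→6,1→7,t→22 8:c→14,p→20,k→23,1→24,t→25 9:c→17,p→26,k→9,1→27,t→28 10:c→19,p→27,k→29,1→10,t→13 11:c→30,p→28,k→11,1→31,t→32 12:c→33,p→29,k→12,1→34,t→13 13:c→22,p→21,k→13,1→13,t→35 14:c→14,p→30,k→36,1→37,t→38 15:c→39,p→31,k→40,1→15,t→35 16:c→38,p→32,k→16,1→23,t→16 17:c→17,p→41,k→42,1→43,t→44 18:c→18,p→42,k→18,1→18,t→21 19:c→19,p→43,k→18,1→19,t→22 20:c→30,p→44,k→45,1→46,t→47 21:c→21,p→21,k→21,1→21,t→21 22:c→22,p→21,k→48,1→22,t→49 23:c→36,p→45,k→23,1→23,t→21 24:c→39,p→46,k→23,1→24,t→49 25:c→38,p→47,k→23,1→23,t→25 26:c→50,p→26,k→26,1→51,t→52 27:c→43,p→51,k→53,1→27,t→13 28:c→54,p→52,k→28,1→55,t→56 29:c→57,p→53,k→29,1→58,t→13 30:c→30,p→54,k→59,1→60,t→61 31:c→62,p→55,k→63,1→31,t→35 32:c→61,p→56,k→32,1→45,t→32 33:c→33,p→57,k→6,1→64,t→22 34:c→64,p→18,k→34,1→34,t→13 35:c→49,p→21,k→35,1→48,t→35 36:c→36,p→59,k→36,1→65,t→21 37:c→37,p→66,k→65,1→37,t→49 38:c→38,p→61,k→36,1→65,t→38 39:c→39,p→62,k→36,1→37,t→49 40:c→67,p→63,k→40,1→68,t→35 41:c→50,p→41,k→69,1→70,t→71 42:c→42,p→69,k→42,1→42,t→21 43:c→43,p→70,k→42,1→43,t→22 44:c→54,p→71,k→72,1→73,t→74 45:c→59,p→72,k→45,1→45,t→21 46:c→62,p→73,k→45,1→46,t→49 47:c→61,p→74,k→45,1→45,t→47 48:c→48,p→21,k→48,1→48,t→21 49:c→49,p→21,k→48,1→48,t→49 50:c→50,p→21,k→48,1→50,t→22 51:c→50,p→51,k→75,1→51,t→13 52:c→22,p→52,k→52,1→76,t→77 53:c→78,p→75,k→53,1→79,t→13 54:c→54,p→80,k→81,1→82,t→83 55:c→84,p→76,k→85,1→55,t→35 56:c→83,p→77,k→56,1→72,t→56 57:c→57,p→78,k→18,1→86,t→22 58:c→86,p→42,k→58,1→58,t→13 59:c→59,p→81,k→59,1→87,t→21 60:c→60,p→88,k→87,1→60,t→49 61:c→61,p→83,k→59,1→87,t→61 62:c→62,p→84,k→59,1→60,t→49 63:c→89,p→85,k→63,1→90,t→35 64:c→64,p→18,k→6,1→64,t→22 65:c→65,p→91,k→65,1→65,t→21 66:c→66,p→88,k→91,1→21,t→92 67:c→67,p→89,k→36,1→93,t→49 68:c→94,p→45,k→68,1→68,t→35 69:c→48,p→69,k→69,1→69,t→21 70:c→50,p→70,k→69,1→70,t→22 71:c→22,p→71,k→69,1→95,t→96 72:c→81,p→69,k→72,1→72,t→21 73:c→84,p→95,k→72,1→73,t→49 74:c→83,p→96,k→72,1→72,t→74 75:c→50,p→75,k→75,1→97,t→13 76:c→22,p→76,k→98,1→76,t→35 77:c→49,p→77,k→77,1→69,t→77 78:c→78,p→99,k→42,1→100,t→22 79:c→100,p→69,k→79,1→79,t→13 80:c→22,p→80,k→101,1→102,t→103 81:c→81,p→101,k→81,1→104,t→21 82:c→82,p→105,k→104,1→82,t→49 83:c→83,p→103,k→81,1→104,t→83 84:c→84,p→106,k→81,1→82,t→49 85:c→107,p→98,k→85,1→108,t→35 86:c→86,p→42,k→18,1→86,t→22 87:c→87,p→109,k→87,1→87,t→21 88:c→88,p→105,k→109,1→21,t→92 89:c→89,p→107,k→59,1→110,t→49 90:c→111,p→72,k→90,1→90,t→35 91:c→91,p→109,k→91,1→21,t→21 92:c→92,p→21,k→112,1→21,t→92 93:c→93,p→91,k→65,1→93,t→49 94:c→94,p→59,k→36,1→93,t→49 95:c→22,p→95,k→69,1→95,t→49 96:c→49,p→96,k→69,1→69,t→96 97:c→50,p→69,k→97,1→97,t→13 98:c→22,p→98,k→98,1→113,t→35 99:c→50,p→99,k→69,1→114,t→22 100:c→100,p→69,k→42,1→100,t→22 101:c→48,p→101,k→101,1→115,t→21 102:c→22,p→105,k→115,1→102,t→49 103:c→49,p→103,k→101,1→115,t→103 104:c→104,p→116,k→104,1→104,t→21 105:c→92,p→105,k→116,1→21,t→92 106:c→22,p→106,k→101,1→102,t→49 107:c→107,p→117,k→81,1→118,t→49 108:c→119,p→69,k→108,1→108,t→35 109:c→109,p→116,k→109,1→21,t→21 110:c→110,p→109,k→87,1→110,t→49 111:c→111,p→81,k→59,1→110,t→49 112:c→112,p→21,k→112,1→21,t→21 113:c→22,p→69,k→113,1→113,t→35 114:c→50,p→69,k→69,1→114,t→22 115:c→48,p→116,k→115,1→115,t→21 116:c→112,p→116,k→116,1→21,t→21 117:c→22,p→117,k→101,1→120,t→49 118:c→118,p→116,k→104,1→118,t→49 119:c→119,p→101,k→81,1→118,t→49 120:c→22,p→116,k→115,1→120,t→49 (ε-aug+det+¬).
'ckt': N↓-sim [129, 89, 23, 1] end={s48} ∉↓L; 3/3 single-dels accept.
'1tp': |S_i|=[129, 95, 8, 1] end={s48} — reject; 3/3 del acc.
'tt1t': N↓-sim [129, 92, 34, 19, 1] end={s48} rej; 4/4 deletions ∈↓L.
'pppcp': run [129, 99, 68, 37, 8, 1] end={s48} rej; 5/5 single-dels accept.
'1k1pt': N↓-sim [129, 95, 65, 48, 18, 1] end={s48} — reject; 5/5 single-dels accept.
'tc1p1': run [129, 92, 51, 25, 10, 2] end={s48,s94} — reject; 5/5 single-dels accept.
6 words, ⪯-incomp.


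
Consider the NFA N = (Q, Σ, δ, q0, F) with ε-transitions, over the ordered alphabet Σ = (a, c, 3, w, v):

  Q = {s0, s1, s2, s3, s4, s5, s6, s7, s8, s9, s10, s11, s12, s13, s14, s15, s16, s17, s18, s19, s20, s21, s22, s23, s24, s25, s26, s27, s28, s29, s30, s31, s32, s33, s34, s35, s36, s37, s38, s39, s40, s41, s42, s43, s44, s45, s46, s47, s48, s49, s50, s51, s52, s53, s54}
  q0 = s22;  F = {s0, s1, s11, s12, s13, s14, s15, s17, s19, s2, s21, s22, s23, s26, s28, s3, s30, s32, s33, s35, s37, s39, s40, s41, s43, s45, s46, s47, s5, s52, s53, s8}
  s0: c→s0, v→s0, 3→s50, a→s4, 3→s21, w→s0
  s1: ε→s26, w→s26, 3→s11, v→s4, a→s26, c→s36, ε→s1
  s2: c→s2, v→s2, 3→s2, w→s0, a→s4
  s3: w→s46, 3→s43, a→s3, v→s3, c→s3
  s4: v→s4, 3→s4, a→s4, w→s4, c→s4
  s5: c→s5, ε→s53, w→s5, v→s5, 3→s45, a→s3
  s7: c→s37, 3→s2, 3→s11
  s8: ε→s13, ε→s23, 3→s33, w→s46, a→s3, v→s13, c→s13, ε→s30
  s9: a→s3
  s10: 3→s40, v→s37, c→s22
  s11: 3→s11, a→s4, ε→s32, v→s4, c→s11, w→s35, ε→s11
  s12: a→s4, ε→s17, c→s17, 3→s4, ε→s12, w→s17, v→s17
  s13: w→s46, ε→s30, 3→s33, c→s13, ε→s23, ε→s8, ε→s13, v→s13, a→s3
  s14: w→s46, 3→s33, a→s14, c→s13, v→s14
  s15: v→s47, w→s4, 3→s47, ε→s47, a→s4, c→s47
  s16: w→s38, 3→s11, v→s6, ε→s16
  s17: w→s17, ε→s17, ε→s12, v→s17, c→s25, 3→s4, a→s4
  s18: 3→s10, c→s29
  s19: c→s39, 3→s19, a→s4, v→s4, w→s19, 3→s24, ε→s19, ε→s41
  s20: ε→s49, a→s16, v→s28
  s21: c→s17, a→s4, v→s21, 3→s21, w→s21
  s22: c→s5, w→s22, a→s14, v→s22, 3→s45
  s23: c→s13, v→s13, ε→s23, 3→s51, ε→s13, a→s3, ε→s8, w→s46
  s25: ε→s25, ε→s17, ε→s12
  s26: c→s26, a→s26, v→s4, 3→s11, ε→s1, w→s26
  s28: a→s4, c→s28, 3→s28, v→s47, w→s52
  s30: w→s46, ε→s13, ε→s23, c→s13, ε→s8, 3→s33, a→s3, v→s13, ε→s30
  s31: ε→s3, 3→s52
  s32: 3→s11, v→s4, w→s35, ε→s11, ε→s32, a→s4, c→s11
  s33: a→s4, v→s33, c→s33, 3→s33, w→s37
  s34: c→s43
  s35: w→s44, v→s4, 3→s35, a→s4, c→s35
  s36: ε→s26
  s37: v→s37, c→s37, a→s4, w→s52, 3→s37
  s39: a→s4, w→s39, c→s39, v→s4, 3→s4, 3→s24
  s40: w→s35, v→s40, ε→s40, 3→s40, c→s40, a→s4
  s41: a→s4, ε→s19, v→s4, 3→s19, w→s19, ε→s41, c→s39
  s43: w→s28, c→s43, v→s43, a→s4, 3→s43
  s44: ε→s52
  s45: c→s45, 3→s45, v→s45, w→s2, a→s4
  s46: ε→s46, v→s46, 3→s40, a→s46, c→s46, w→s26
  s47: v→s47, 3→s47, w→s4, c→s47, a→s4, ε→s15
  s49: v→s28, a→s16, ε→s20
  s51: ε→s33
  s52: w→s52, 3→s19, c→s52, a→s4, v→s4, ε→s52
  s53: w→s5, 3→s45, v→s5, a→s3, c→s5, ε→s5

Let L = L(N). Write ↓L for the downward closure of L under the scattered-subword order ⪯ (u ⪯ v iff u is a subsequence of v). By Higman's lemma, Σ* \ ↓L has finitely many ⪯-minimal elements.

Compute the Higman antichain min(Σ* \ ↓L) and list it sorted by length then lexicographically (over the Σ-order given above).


min(Σ*\↓L) = [3a, awwv, ca3wvw, 3ww3c3].

|Q|=55, |F|=32, |δ|=232 (46 ε).
min D↑ (24 st, q0=0, F={8}): 0:a→1,c→2,3→3,w→0,v→0 1:a→1,c→4,3→5,w→6,v→1 2:a→7,c→2,3→3,w→2,v→2 3:a→8,c→3,3→3,w→9,v→3 4:a→7,c→4,3→5,w→6,v→4 5:a→8,c→5,3→5,w→10,v→5 6:a→6,c→6,3→11,w→12,v→6 7:a→7,c→7,3→13,w→6,v→7 8:a→8,c→8,3→8,w→8,v→8 9:a→8,c→9,3→9,w→14,v→9 10:a→8,c→10,3→10,w→15,v→10 11:a→8,c→11,3→11,w→16,v→11 12:a→12,c→12,3→17,w→12,v→8 13:a→8,c→13,3→13,w→18,v→13 14:a→8,c→14,3→19,w→14,v→14 15:a→8,c→15,3→20,w→15,v→8 16:a→8,c→16,3→16,w→15,v→8 17:a→8,c→17,3→17,w→16,v→8 18:a→8,c→18,3→18,w→15,v→21 19:a→8,c→22,3→19,w→19,v→19 20:a→8,c→23,3→20,w→20,v→8 21:a→8,c→21,3→21,w→8,v→21 22:a→8,c→22,3→8,w→22,v→22 23:a→8,c→23,3→8,w→23,v→8.
'3a': run [39, 26, 1] end={s4} — reject; 2/2 single-dels accept.
'awwv': N↓-sim [39, 28, 19, 13, 1] end={s4} — reject; 4/4 del acc.
'ca3wvw': run [39, 37, 20, 15, 11, 3, 1] end={s4} rej; 6/6 single-dels accept.
'3ww3c3': |S_i|=[39, 26, 19, 13, 10, 6, 2] end={s24,s4} ∉↓L; 6/6 deletions ∈↓L.
4 minimals (antichain).


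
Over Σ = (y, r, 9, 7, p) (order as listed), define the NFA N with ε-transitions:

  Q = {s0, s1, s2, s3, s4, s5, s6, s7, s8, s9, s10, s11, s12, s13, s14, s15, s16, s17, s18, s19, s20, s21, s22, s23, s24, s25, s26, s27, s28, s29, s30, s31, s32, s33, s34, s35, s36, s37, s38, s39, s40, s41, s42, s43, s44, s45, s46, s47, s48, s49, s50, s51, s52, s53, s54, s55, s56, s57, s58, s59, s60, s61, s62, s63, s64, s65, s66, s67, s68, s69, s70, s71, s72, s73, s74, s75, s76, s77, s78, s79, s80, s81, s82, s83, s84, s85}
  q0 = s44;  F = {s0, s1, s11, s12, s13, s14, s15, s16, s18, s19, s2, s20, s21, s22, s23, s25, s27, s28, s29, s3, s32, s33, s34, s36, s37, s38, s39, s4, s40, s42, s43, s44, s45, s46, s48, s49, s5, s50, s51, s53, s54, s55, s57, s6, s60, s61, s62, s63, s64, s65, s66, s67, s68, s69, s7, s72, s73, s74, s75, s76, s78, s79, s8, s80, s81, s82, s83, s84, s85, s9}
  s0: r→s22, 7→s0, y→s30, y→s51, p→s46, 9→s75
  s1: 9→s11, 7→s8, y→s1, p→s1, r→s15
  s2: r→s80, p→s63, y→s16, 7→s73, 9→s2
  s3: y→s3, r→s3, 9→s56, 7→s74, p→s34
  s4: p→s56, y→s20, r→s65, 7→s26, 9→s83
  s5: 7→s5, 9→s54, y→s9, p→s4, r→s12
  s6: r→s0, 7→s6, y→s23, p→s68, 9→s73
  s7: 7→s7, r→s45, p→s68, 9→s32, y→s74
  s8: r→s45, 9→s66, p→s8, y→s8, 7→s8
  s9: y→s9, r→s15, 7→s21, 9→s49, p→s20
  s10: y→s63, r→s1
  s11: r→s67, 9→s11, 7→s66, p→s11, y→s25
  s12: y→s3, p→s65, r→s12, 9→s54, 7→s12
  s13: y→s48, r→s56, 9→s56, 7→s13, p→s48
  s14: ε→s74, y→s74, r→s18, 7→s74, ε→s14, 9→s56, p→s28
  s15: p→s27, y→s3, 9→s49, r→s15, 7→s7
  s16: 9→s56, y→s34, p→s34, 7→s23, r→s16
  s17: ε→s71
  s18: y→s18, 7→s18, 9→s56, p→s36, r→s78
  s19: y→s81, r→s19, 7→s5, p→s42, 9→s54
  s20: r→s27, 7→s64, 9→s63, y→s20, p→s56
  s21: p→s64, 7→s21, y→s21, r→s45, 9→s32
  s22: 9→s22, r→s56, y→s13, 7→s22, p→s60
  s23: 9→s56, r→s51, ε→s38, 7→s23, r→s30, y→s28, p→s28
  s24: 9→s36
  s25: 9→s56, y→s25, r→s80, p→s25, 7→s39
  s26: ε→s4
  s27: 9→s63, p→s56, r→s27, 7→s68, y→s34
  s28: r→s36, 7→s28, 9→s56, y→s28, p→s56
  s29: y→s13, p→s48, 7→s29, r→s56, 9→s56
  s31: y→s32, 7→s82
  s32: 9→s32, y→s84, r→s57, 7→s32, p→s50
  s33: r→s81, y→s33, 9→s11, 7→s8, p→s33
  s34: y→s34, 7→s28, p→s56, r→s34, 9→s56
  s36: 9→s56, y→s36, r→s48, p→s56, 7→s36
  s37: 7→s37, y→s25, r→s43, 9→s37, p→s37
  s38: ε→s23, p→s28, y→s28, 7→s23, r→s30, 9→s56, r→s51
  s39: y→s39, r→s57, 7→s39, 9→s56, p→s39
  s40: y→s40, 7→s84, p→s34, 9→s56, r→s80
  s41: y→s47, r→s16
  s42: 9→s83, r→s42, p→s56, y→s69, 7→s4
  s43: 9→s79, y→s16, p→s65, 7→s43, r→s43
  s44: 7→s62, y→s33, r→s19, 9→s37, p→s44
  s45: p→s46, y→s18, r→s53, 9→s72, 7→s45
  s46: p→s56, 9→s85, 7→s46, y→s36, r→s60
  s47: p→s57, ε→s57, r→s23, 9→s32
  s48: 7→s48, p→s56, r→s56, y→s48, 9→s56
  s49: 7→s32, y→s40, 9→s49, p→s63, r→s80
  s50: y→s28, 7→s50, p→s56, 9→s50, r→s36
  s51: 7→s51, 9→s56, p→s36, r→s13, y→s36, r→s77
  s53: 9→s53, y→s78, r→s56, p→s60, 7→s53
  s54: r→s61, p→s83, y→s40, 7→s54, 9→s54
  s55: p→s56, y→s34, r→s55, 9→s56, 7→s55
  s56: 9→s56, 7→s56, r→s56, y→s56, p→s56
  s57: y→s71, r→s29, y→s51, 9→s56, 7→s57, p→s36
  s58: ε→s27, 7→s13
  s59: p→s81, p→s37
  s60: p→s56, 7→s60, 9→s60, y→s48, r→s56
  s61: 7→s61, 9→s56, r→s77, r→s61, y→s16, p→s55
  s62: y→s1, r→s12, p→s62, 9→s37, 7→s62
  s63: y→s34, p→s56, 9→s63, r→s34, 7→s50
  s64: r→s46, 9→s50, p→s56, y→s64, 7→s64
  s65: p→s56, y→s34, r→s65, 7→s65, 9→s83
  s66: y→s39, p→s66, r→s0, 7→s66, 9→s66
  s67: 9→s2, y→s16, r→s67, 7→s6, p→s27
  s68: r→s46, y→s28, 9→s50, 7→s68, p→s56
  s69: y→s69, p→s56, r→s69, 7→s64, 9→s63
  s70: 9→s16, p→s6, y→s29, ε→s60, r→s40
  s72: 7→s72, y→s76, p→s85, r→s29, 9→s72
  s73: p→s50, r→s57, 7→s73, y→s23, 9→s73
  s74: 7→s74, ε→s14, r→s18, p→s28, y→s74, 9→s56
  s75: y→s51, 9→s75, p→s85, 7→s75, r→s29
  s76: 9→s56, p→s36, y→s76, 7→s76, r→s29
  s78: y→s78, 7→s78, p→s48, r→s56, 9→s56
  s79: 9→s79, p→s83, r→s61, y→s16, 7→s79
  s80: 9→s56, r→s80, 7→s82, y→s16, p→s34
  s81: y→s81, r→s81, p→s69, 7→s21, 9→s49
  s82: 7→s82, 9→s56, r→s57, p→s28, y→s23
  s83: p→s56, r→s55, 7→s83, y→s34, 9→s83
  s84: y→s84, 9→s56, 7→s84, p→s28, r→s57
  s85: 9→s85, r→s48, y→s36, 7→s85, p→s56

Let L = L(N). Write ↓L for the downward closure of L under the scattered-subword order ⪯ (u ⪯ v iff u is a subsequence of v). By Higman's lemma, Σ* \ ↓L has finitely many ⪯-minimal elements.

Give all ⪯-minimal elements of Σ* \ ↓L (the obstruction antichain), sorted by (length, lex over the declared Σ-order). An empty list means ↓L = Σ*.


min(Σ*\↓L) = [rpp, 9y9, r9r9, 7ry9, y7rrr, 9ryyp].

|Q|=86, |F|=70, |δ|=388 (10 ε).
min D↑ (69 st, q0=0, F={26}): 0:y→1,r→2,9→3,7→4,p→0 1:y→1,r→5,9→6,7→7,p→1 2:y→5,r→2,9→8,7→9,p→10 3:y→11,r→12,9→3,7→3,p→3 4:y→13,r→14,9→3,7→4,p→4 5:y→5,r→5,9→15,7→16,p→17 6:y→11,r→18,9→6,7→19,p→6 7:y→7,r→20,9→19,7→7,p→7 8:y→21,r→22,9→8,7→8,p→23 9:y→24,r→14,9→8,7→9,p→25 10:y→17,r→10,9→23,7→25,p→26 11:y→11,r→27,9→26,7→28,p→11 12:y→29,r→12,9→30,7→12,p→31 13:y→13,r→32,9→6,7→7,p→13 14:y→33,r→14,9→8,7→14,p→31 15:y→21,r→27,9→15,7→34,p→35 16:y→16,r→20,9→34,7→16,p→36 17:y→17,r→17,9→35,7→36,p→26 18:y→29,r→18,9→37,7→38,p→39 19:y→28,r→40,9→19,7→19,p→19 20:y→41,r→42,9→43,7→20,p→44 21:y→21,r→27,9→26,7→45,p→46 22:y→29,r→22,9→26,7→22,p→47 23:y→46,r→47,9→23,7→23,p→26 24:y→24,r→32,9→15,7→16,p→48 25:y→48,r→31,9→23,7→25,p→26 26:y→26,r→26,9→26,7→26,p→26 27:y→29,r→27,9→26,7→49,p→46 28:y→28,r→50,9→26,7→28,p→28 29:y→46,r→29,9→26,7→51,p→46 30:y→29,r→22,9→30,7→30,p→23 31:y→46,r→31,9→23,7→31,p→26 32:y→33,r→32,9→15,7→52,p→39 33:y→33,r→33,9→26,7→53,p→46 34:y→45,r→50,9→34,7→34,p→54 35:y→46,r→46,9→35,7→54,p→26 36:y→36,r→44,9→54,7→36,p→26 37:y→29,r→27,9→37,7→55,p→35 38:y→51,r→40,9→55,7→38,p→56 39:y→46,r→39,9→35,7→56,p→26 40:y→57,r→58,9→59,7→40,p→44 41:y→41,r→60,9→26,7→41,p→61 42:y→60,r→26,9→42,7→42,p→62 43:y→63,r→64,9→43,7→43,p→65 44:y→61,r→62,9→65,7→44,p→26 45:y→45,r→50,9→26,7→45,p→66 46:y→46,r→46,9→26,7→66,p→26 47:y→46,r→47,9→26,7→47,p→26 48:y→48,r→39,9→35,7→36,p→26 49:y→51,r→50,9→26,7→49,p→66 50:y→57,r→64,9→26,7→50,p→61 51:y→66,r→57,9→26,7→51,p→66 52:y→53,r→20,9→34,7→52,p→56 53:y→53,r→41,9→26,7→53,p→66 54:y→66,r→61,9→54,7→54,p→26 55:y→51,r→50,9→55,7→55,p→54 56:y→66,r→44,9→54,7→56,p→26 57:y→61,r→67,9→26,7→57,p→61 58:y→67,r→26,9→58,7→58,p→62 59:y→57,r→64,9→59,7→59,p→65 60:y→60,r→26,9→26,7→60,p→68 61:y→61,r→68,9→26,7→61,p→26 62:y→68,r→26,9→62,7→62,p→26 63:y→63,r→64,9→26,7→63,p→61 64:y→67,r→26,9→26,7→64,p→68 65:y→61,r→68,9→65,7→65,p→26 66:y→66,r→61,9→26,7→66,p→26 67:y→68,r→26,9→26,7→67,p→68 68:y→68,r→26,9→26,7→68,p→26 [Hopcroft].
'rpp': run [75, 65, 21, 1] end={s56} rej; 3/3 deletions ∈↓L.
'9y9': N↓-sim [75, 51, 23, 1] end={s56} — reject; 3/3 deletions ∈↓L.
'r9r9': |S_i|=[75, 65, 38, 19, 1] end={s56} — reject; 4/4 del acc.
'7ry9': |S_i|=[75, 69, 54, 25, 1] end={s56} ∉↓L; 4/4 deletions ∈↓L.
'y7rrr': run [75, 59, 40, 22, 9, 1] end={s56} — reject; 5/5 del acc.
'9ryyp': N↓-sim [75, 51, 37, 13, 5, 1] end={s56} — reject; 5/5 deletions ∈↓L.
6 obstructions.


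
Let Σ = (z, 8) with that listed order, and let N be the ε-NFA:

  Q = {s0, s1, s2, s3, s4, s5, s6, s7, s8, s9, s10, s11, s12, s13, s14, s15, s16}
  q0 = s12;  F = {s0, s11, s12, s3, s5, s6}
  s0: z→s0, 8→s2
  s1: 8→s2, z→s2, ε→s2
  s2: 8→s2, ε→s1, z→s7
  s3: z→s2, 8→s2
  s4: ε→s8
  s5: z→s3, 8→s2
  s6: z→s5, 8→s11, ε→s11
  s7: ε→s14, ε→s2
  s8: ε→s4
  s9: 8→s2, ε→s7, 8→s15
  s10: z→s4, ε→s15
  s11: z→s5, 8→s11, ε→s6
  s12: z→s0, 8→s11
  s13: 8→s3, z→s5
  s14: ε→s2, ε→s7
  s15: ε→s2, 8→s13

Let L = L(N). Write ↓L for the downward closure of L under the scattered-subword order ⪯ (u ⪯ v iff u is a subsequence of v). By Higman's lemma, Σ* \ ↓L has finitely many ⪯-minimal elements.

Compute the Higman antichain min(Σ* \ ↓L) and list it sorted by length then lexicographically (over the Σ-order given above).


|Q|=17, |F|=6, |δ|=35 (13 ε).
min D↑ (6 st, q0=0, F={3}): 0:z→1,8→2 1:z→1,8→3 2:z→4,8→2 3:z→3,8→3 4:z→5,8→3 5:z→3,8→3.
'z8': run [10, 7, 4] end={s1,s14,s2,s7} — reject; 2/2 single-dels accept.
'8zzz': N↓-sim [10, 8, 6, 5, 4] end={s1,s14,s2,s7} — reject; 4/4 del acc.
2 minimals (antichain).

min(Σ*\↓L) = [z8, 8zzz].


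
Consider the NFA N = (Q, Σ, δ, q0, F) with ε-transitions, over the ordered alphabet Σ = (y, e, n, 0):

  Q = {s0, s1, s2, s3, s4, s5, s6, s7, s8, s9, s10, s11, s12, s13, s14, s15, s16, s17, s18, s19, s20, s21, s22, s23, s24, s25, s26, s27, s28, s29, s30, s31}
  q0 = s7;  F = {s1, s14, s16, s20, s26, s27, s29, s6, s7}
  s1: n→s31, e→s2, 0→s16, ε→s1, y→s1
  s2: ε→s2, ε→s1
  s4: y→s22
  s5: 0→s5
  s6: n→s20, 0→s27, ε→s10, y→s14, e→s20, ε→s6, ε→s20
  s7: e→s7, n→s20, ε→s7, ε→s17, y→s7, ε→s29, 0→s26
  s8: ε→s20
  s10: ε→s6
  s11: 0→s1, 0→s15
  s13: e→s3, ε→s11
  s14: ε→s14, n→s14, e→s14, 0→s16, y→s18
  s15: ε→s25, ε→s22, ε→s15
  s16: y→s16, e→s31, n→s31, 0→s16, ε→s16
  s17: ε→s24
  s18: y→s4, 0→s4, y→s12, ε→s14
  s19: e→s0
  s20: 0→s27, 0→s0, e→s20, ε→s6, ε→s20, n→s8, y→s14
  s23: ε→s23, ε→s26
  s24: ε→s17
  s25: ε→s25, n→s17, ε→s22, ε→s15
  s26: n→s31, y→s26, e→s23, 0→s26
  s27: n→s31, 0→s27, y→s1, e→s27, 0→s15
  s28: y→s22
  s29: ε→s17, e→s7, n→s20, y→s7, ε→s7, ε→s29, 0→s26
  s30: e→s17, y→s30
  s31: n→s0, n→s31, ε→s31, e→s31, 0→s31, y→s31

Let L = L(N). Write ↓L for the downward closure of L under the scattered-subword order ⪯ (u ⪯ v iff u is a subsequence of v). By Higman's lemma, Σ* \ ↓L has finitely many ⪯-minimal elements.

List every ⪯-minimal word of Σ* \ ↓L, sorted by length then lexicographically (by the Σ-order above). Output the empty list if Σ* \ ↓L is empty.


|Q|=32, |F|=9, |δ|=87 (31 ε).
min D↑ (8 st, q0=0, F={5}): 0:y→0,e→0,n→1,0→2 1:y→3,e→1,n→1,0→4 2:y→2,e→2,n→5,0→2 3:y→3,e→3,n→3,0→6 4:y→7,e→4,n→5,0→4 5:y→5,e→5,n→5,0→5 6:y→6,e→5,n→5,0→6 7:y→7,e→7,n→5,0→6 (ε-aug+det+¬).
'0n': run [23, 14, 4] end={s0,s17,s24,s31} — reject; 2/2 del acc.
'ny0e': N↓-sim [23, 19, 10, 5, 2] end={s0,s31} rej; 4/4 deletions ∈↓L.
2 minimals (antichain).

A = [0n, ny0e].


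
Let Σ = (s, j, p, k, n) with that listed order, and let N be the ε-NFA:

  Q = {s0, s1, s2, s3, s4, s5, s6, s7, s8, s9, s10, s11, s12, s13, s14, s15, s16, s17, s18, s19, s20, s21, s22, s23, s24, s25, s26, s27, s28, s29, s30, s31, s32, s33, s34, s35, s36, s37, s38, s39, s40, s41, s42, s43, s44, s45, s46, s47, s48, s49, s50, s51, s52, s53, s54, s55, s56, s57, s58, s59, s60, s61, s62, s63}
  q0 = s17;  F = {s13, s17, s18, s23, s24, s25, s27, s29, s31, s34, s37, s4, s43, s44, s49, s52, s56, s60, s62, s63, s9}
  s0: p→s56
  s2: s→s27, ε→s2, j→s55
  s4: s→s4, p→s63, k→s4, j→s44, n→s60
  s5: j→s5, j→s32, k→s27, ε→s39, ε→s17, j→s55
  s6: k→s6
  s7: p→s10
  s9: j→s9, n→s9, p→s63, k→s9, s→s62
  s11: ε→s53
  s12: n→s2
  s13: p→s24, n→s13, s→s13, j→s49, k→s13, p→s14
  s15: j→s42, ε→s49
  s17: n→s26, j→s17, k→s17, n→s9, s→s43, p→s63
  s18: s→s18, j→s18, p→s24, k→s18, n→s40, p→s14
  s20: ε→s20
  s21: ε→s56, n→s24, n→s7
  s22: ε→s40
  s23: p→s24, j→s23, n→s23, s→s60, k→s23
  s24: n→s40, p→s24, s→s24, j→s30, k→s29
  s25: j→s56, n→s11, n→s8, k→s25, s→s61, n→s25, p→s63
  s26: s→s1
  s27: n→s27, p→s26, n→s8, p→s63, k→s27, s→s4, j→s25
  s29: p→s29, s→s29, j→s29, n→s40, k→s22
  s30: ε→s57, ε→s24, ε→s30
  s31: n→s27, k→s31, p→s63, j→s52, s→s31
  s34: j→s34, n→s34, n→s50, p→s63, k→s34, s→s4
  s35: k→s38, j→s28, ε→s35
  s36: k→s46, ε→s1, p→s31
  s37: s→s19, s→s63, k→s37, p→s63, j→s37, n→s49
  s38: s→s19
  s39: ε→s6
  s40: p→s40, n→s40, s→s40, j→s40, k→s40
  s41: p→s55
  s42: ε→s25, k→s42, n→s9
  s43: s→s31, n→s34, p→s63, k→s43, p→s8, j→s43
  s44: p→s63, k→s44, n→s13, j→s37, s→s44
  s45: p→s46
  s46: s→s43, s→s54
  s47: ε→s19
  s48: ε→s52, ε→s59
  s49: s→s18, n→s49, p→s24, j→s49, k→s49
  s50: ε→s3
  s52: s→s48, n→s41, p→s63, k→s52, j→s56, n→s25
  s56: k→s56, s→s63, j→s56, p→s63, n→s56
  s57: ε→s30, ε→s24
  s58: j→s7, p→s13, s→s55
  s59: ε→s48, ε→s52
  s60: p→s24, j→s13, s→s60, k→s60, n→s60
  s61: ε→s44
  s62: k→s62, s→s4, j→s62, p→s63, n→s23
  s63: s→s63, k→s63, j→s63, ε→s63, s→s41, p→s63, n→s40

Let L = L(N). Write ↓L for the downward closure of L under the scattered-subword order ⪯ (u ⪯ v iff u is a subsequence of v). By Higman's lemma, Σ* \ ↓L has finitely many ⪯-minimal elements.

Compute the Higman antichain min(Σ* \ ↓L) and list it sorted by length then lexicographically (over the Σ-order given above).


A = [pn, ssjjsn, nsnpkk].

|Q|=64, |F|=21, |δ|=175 (25 ε).
min D↑ (22 st, q0=0, F={6}): 0:s→1,j→0,p→2,k→0,n→3 1:s→4,j→1,p→2,k→1,n→5 2:s→2,j→2,p→2,k→2,n→6 3:s→7,j→3,p→2,k→3,n→3 4:s→4,j→8,p→2,k→4,n→9 5:s→10,j→5,p→2,k→5,n→5 6:s→6,j→6,p→6,k→6,n→6 7:s→10,j→7,p→2,k→7,n→11 8:s→8,j→12,p→2,k→8,n→13 9:s→10,j→13,p→2,k→9,n→9 10:s→10,j→14,p→2,k→10,n→15 11:s→15,j→11,p→16,k→11,n→11 12:s→2,j→12,p→2,k→12,n→12 13:s→14,j→12,p→2,k→13,n→13 14:s→14,j→17,p→2,k→14,n→18 15:s→15,j→18,p→16,k→15,n→15 16:s→16,j→16,p→16,k→19,n→6 17:s→2,j→17,p→2,k→17,n→20 18:s→18,j→20,p→16,k→18,n→18 19:s→19,j→19,p→19,k→6,n→6 20:s→21,j→20,p→16,k→20,n→20 21:s→21,j→21,p→16,k→21,n→6.
'pn': |S_i|=[39, 13, 1] end={s40} ∉↓L; 2/2 single-dels accept.
'ssjjsn': |S_i|=[39, 37, 31, 25, 15, 12, 1] end={s40} — reject; 6/6 del acc.
'nsnpkk': run [39, 33, 22, 12, 7, 3, 2] end={s22,s40} — reject; 6/6 single-dels accept.
3 minimals (antichain).


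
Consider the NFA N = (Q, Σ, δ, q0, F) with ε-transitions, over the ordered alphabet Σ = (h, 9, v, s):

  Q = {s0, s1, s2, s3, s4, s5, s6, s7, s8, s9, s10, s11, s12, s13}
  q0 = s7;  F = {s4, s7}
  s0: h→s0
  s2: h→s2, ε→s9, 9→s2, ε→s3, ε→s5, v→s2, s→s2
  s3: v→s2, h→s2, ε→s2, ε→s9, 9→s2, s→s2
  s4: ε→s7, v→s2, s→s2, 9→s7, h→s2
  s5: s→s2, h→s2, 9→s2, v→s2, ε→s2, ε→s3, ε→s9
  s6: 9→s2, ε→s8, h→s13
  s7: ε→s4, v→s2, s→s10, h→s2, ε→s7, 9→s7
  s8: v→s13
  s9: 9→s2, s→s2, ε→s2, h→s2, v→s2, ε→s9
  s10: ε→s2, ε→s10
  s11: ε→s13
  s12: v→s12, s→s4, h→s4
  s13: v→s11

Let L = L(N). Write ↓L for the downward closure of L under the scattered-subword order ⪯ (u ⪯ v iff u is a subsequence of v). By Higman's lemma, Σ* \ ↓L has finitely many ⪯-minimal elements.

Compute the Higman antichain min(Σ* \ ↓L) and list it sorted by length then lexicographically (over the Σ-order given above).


|Q|=14, |F|=2, |δ|=49 (17 ε).
min D↑ (2 st, q0=0, F={1}): 0:h→1,9→0,v→1,s→1 1:h→1,9→1,v→1,s→1 (ε-aug+det+¬).
'h': run [7, 4] end={s2,s3,s5,s9} rej; 1/1 deletions ∈↓L.
'v': run [7, 4] end={s2,s3,s5,s9} rej; 1/1 del acc.
's': run [7, 5] end={s10,s2,s3,s5,s9} — reject; 1/1 del acc.
3 obstructions.

A = [h, v, s].


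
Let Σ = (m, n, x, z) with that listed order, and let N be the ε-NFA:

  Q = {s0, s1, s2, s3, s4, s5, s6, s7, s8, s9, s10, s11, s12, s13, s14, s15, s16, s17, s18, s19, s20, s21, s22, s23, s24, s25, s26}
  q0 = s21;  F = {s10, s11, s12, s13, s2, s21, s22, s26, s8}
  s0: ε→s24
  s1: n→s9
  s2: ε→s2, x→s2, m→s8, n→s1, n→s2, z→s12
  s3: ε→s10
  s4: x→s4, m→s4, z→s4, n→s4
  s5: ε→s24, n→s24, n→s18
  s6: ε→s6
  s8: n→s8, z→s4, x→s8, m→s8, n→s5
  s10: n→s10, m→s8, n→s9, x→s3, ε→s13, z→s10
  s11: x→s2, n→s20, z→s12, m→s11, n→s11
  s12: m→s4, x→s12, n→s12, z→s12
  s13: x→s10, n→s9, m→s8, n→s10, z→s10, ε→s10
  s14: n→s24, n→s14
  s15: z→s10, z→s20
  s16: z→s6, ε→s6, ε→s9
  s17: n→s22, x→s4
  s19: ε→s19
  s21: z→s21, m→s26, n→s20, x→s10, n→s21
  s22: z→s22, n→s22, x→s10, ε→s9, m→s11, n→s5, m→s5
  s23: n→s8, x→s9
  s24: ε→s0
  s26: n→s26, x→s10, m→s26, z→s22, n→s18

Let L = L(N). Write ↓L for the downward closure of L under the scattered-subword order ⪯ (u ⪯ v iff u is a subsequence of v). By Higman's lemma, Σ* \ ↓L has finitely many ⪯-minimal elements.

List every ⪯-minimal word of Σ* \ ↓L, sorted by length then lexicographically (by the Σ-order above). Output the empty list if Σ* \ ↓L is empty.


min(Σ*\↓L) = [xmz, mzmzm].

|Q|=27, |F|=9, |δ|=73 (12 ε).
min D↑ (9 st, q0=0, F={6}): 0:m→1,n→0,x→2,z→0 1:m→1,n→1,x→2,z→3 2:m→4,n→2,x→2,z→2 3:m→5,n→3,x→2,z→3 4:m→4,n→4,x→4,z→6 5:m→5,n→5,x→7,z→8 6:m→6,n→6,x→6,z→6 7:m→4,n→7,x→7,z→8 8:m→6,n→8,x→8,z→8 (ε-aug+det+¬).
'xmz': run [18, 13, 6, 1] end={s4} ∉↓L; 3/3 single-dels accept.
'mzmzm': N↓-sim [18, 17, 16, 12, 2, 1] end={s4} rej; 5/5 deletions ∈↓L.
2 obstructions.


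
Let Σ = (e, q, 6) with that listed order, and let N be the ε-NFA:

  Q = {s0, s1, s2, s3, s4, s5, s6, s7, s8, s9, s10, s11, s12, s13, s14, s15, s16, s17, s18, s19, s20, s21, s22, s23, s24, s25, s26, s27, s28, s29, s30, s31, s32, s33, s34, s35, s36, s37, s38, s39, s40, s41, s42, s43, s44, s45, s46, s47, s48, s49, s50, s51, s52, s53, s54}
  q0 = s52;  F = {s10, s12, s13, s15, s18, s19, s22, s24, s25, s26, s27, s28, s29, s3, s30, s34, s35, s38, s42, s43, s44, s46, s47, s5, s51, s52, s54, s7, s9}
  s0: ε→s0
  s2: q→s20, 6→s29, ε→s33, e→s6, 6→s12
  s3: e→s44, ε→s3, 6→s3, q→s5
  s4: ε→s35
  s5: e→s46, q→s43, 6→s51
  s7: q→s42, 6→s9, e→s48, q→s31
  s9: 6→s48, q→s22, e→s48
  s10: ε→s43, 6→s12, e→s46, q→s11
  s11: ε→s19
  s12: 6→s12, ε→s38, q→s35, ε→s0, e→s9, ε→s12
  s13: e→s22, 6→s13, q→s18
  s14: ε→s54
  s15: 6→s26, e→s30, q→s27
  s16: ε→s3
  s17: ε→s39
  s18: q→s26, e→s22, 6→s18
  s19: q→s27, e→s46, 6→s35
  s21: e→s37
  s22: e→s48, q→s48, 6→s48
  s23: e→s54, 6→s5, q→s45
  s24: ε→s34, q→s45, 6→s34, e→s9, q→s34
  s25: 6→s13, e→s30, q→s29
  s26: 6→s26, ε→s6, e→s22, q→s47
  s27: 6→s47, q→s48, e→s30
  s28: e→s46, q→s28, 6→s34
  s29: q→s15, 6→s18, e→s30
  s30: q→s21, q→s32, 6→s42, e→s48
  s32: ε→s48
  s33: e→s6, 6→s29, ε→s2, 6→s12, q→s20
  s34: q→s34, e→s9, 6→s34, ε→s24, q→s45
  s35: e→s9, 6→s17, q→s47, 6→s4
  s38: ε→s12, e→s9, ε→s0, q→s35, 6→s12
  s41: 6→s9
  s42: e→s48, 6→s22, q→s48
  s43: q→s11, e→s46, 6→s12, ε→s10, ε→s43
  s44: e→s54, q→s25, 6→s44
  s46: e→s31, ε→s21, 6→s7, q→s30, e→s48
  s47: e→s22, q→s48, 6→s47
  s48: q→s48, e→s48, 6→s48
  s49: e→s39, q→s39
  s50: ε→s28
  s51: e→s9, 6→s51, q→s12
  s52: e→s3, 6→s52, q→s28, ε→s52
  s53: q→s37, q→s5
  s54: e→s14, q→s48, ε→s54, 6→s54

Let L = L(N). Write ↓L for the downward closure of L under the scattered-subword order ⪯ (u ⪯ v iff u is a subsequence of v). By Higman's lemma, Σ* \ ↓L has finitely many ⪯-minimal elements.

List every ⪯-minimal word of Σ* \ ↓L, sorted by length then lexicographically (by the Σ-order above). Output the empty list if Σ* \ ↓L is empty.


Antichain: [qee, eeeq, qeqq, q6e6, qe666, eqqqqq].

|Q|=55, |F|=29, |δ|=138 (25 ε).
min D↑ (27 st, q0=0, F={11}): 0:e→1,q→2,6→0 1:e→3,q→4,6→1 2:e→5,q→2,6→6 3:e→7,q→8,6→3 4:e→5,q→9,6→10 5:e→11,q→12,6→13 6:e→14,q→6,6→6 7:e→7,q→11,6→7 8:e→12,q→15,6→16 9:e→5,q→17,6→18 10:e→14,q→18,6→10 11:e→11,q→11,6→11 12:e→11,q→11,6→19 13:e→11,q→19,6→14 14:e→11,q→20,6→11 15:e→12,q→21,6→22 16:e→20,q→22,6→16 17:e→5,q→23,6→24 18:e→14,q→24,6→18 19:e→11,q→11,6→20 20:e→11,q→11,6→11 21:e→12,q→23,6→25 22:e→20,q→25,6→22 23:e→12,q→11,6→26 24:e→14,q→26,6→24 25:e→20,q→26,6→25 26:e→20,q→11,6→26 [Hopcroft].
'qee': run [42, 37, 11, 3] end={s31,s37,s48} ∉↓L; 3/3 del acc.
'eeeq': N↓-sim [42, 37, 23, 10, 4] end={s21,s32,s37,s48} rej; 4/4 del acc.
'qeqq': |S_i|=[42, 37, 11, 8, 4] end={s21,s32,s37,s48} — reject; 4/4 del acc.
'q6e6': |S_i|=[42, 37, 22, 3, 1] end={s48} — reject; 4/4 single-dels accept.
'qe666': N↓-sim [42, 37, 11, 6, 3, 1] end={s48} — reject; 5/5 deletions ∈↓L.
'eqqqqq': run [42, 37, 33, 29, 22, 10, 4] end={s21,s32,s37,s48} — reject; 6/6 del acc.
6 words, ⪯-incomp.
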